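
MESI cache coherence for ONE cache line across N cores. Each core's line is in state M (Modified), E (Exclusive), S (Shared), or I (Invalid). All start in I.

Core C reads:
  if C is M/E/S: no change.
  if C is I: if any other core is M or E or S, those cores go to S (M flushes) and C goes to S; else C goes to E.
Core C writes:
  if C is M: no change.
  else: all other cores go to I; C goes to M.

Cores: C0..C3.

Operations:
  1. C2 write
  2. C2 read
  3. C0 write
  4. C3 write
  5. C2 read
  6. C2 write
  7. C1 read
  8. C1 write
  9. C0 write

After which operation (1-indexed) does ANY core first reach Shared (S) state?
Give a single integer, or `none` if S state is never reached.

Answer: 5

Derivation:
Op 1: C2 write [C2 write: invalidate none -> C2=M] -> [I,I,M,I]
Op 2: C2 read [C2 read: already in M, no change] -> [I,I,M,I]
Op 3: C0 write [C0 write: invalidate ['C2=M'] -> C0=M] -> [M,I,I,I]
Op 4: C3 write [C3 write: invalidate ['C0=M'] -> C3=M] -> [I,I,I,M]
Op 5: C2 read [C2 read from I: others=['C3=M'] -> C2=S, others downsized to S] -> [I,I,S,S]
  -> First S state at op 5; remaining ops need not be traced.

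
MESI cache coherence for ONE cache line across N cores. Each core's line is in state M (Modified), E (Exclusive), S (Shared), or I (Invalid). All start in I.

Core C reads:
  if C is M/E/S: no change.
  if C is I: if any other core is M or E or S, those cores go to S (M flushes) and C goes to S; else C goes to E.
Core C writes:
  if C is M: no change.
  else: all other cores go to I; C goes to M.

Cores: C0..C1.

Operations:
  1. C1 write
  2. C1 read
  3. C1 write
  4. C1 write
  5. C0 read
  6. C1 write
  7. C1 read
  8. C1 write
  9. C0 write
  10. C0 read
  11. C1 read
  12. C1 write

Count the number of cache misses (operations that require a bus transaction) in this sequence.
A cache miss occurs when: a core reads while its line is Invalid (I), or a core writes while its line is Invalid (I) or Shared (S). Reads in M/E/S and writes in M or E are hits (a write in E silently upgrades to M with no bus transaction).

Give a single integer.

Op 1: C1 write [C1 write: invalidate none -> C1=M] -> [I,M] [MISS #1: write from I]
Op 2: C1 read [C1 read: already in M, no change] -> [I,M] [hit: read from M]
Op 3: C1 write [C1 write: already M (modified), no change] -> [I,M] [hit: write from M]
Op 4: C1 write [C1 write: already M (modified), no change] -> [I,M] [hit: write from M]
Op 5: C0 read [C0 read from I: others=['C1=M'] -> C0=S, others downsized to S] -> [S,S] [MISS #2: read from I]
Op 6: C1 write [C1 write: invalidate ['C0=S'] -> C1=M] -> [I,M] [MISS #3: write from S]
Op 7: C1 read [C1 read: already in M, no change] -> [I,M] [hit: read from M]
Op 8: C1 write [C1 write: already M (modified), no change] -> [I,M] [hit: write from M]
Op 9: C0 write [C0 write: invalidate ['C1=M'] -> C0=M] -> [M,I] [MISS #4: write from I]
Op 10: C0 read [C0 read: already in M, no change] -> [M,I] [hit: read from M]
Op 11: C1 read [C1 read from I: others=['C0=M'] -> C1=S, others downsized to S] -> [S,S] [MISS #5: read from I]
Op 12: C1 write [C1 write: invalidate ['C0=S'] -> C1=M] -> [I,M] [MISS #6: write from S]

Answer: 6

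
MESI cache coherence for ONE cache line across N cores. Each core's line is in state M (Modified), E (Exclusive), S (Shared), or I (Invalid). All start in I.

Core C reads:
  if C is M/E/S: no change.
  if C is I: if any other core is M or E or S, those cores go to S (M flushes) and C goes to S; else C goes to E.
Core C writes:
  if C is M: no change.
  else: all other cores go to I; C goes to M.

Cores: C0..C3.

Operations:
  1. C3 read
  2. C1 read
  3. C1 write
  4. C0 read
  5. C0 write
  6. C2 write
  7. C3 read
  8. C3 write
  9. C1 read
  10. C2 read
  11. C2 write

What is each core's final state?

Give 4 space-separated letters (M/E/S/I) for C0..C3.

Answer: I I M I

Derivation:
Op 1: C3 read [C3 read from I: no other sharers -> C3=E (exclusive)] -> [I,I,I,E]
Op 2: C1 read [C1 read from I: others=['C3=E'] -> C1=S, others downsized to S] -> [I,S,I,S]
Op 3: C1 write [C1 write: invalidate ['C3=S'] -> C1=M] -> [I,M,I,I]
Op 4: C0 read [C0 read from I: others=['C1=M'] -> C0=S, others downsized to S] -> [S,S,I,I]
Op 5: C0 write [C0 write: invalidate ['C1=S'] -> C0=M] -> [M,I,I,I]
Op 6: C2 write [C2 write: invalidate ['C0=M'] -> C2=M] -> [I,I,M,I]
Op 7: C3 read [C3 read from I: others=['C2=M'] -> C3=S, others downsized to S] -> [I,I,S,S]
Op 8: C3 write [C3 write: invalidate ['C2=S'] -> C3=M] -> [I,I,I,M]
Op 9: C1 read [C1 read from I: others=['C3=M'] -> C1=S, others downsized to S] -> [I,S,I,S]
Op 10: C2 read [C2 read from I: others=['C1=S', 'C3=S'] -> C2=S, others downsized to S] -> [I,S,S,S]
Op 11: C2 write [C2 write: invalidate ['C1=S', 'C3=S'] -> C2=M] -> [I,I,M,I]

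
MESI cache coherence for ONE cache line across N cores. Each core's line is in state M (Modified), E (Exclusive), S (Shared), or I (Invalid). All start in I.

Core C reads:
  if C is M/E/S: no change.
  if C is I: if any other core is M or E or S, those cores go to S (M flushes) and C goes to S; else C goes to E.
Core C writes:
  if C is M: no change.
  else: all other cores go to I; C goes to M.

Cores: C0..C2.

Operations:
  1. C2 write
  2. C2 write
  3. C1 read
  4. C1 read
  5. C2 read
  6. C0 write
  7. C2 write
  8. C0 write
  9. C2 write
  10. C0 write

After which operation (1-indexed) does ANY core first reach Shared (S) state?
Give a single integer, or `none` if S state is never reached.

Op 1: C2 write [C2 write: invalidate none -> C2=M] -> [I,I,M]
Op 2: C2 write [C2 write: already M (modified), no change] -> [I,I,M]
Op 3: C1 read [C1 read from I: others=['C2=M'] -> C1=S, others downsized to S] -> [I,S,S]
  -> First S state at op 3; remaining ops need not be traced.

Answer: 3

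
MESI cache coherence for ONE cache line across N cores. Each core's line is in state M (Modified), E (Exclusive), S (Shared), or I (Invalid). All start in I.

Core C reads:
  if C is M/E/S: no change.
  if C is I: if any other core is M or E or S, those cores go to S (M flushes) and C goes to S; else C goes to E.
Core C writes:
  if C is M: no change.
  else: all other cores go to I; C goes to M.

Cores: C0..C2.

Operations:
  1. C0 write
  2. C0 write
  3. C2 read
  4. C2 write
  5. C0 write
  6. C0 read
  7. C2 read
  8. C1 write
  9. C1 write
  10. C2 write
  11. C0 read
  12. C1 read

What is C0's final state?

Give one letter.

Op 1: C0 write [C0 write: invalidate none -> C0=M] -> [M,I,I]
Op 2: C0 write [C0 write: already M (modified), no change] -> [M,I,I]
Op 3: C2 read [C2 read from I: others=['C0=M'] -> C2=S, others downsized to S] -> [S,I,S]
Op 4: C2 write [C2 write: invalidate ['C0=S'] -> C2=M] -> [I,I,M]
Op 5: C0 write [C0 write: invalidate ['C2=M'] -> C0=M] -> [M,I,I]
Op 6: C0 read [C0 read: already in M, no change] -> [M,I,I]
Op 7: C2 read [C2 read from I: others=['C0=M'] -> C2=S, others downsized to S] -> [S,I,S]
Op 8: C1 write [C1 write: invalidate ['C0=S', 'C2=S'] -> C1=M] -> [I,M,I]
Op 9: C1 write [C1 write: already M (modified), no change] -> [I,M,I]
Op 10: C2 write [C2 write: invalidate ['C1=M'] -> C2=M] -> [I,I,M]
Op 11: C0 read [C0 read from I: others=['C2=M'] -> C0=S, others downsized to S] -> [S,I,S]
Op 12: C1 read [C1 read from I: others=['C0=S', 'C2=S'] -> C1=S, others downsized to S] -> [S,S,S]

Answer: S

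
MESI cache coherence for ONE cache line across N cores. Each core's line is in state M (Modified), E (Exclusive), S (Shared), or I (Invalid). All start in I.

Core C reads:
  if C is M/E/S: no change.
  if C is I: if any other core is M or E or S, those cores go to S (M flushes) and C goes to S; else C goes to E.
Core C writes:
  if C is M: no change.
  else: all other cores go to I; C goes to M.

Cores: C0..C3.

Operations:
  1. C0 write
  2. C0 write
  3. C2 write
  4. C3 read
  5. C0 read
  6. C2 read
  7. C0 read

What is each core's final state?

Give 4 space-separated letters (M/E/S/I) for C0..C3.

Op 1: C0 write [C0 write: invalidate none -> C0=M] -> [M,I,I,I]
Op 2: C0 write [C0 write: already M (modified), no change] -> [M,I,I,I]
Op 3: C2 write [C2 write: invalidate ['C0=M'] -> C2=M] -> [I,I,M,I]
Op 4: C3 read [C3 read from I: others=['C2=M'] -> C3=S, others downsized to S] -> [I,I,S,S]
Op 5: C0 read [C0 read from I: others=['C2=S', 'C3=S'] -> C0=S, others downsized to S] -> [S,I,S,S]
Op 6: C2 read [C2 read: already in S, no change] -> [S,I,S,S]
Op 7: C0 read [C0 read: already in S, no change] -> [S,I,S,S]

Answer: S I S S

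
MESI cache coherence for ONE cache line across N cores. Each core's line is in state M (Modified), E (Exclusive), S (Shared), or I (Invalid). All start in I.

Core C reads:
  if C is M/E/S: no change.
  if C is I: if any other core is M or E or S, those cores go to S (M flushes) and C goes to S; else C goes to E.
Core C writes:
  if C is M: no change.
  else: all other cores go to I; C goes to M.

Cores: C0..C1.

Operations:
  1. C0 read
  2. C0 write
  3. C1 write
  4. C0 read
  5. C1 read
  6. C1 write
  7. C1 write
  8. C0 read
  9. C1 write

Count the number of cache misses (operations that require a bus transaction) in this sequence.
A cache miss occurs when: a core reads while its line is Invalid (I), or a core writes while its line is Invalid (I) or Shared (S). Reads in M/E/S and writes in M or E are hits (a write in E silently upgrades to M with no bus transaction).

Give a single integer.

Answer: 6

Derivation:
Op 1: C0 read [C0 read from I: no other sharers -> C0=E (exclusive)] -> [E,I] [MISS #1: read from I]
Op 2: C0 write [C0 write: invalidate none -> C0=M] -> [M,I] [hit: write from E is a silent E->M upgrade, no bus transaction]
Op 3: C1 write [C1 write: invalidate ['C0=M'] -> C1=M] -> [I,M] [MISS #2: write from I]
Op 4: C0 read [C0 read from I: others=['C1=M'] -> C0=S, others downsized to S] -> [S,S] [MISS #3: read from I]
Op 5: C1 read [C1 read: already in S, no change] -> [S,S] [hit: read from S]
Op 6: C1 write [C1 write: invalidate ['C0=S'] -> C1=M] -> [I,M] [MISS #4: write from S]
Op 7: C1 write [C1 write: already M (modified), no change] -> [I,M] [hit: write from M]
Op 8: C0 read [C0 read from I: others=['C1=M'] -> C0=S, others downsized to S] -> [S,S] [MISS #5: read from I]
Op 9: C1 write [C1 write: invalidate ['C0=S'] -> C1=M] -> [I,M] [MISS #6: write from S]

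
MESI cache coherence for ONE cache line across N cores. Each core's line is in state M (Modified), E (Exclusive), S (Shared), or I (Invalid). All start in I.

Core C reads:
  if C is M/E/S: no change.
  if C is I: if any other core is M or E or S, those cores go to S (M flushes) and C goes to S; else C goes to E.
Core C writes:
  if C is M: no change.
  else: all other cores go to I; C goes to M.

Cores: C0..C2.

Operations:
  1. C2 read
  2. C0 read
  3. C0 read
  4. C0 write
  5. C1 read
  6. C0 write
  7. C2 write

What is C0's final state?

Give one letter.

Op 1: C2 read [C2 read from I: no other sharers -> C2=E (exclusive)] -> [I,I,E]
Op 2: C0 read [C0 read from I: others=['C2=E'] -> C0=S, others downsized to S] -> [S,I,S]
Op 3: C0 read [C0 read: already in S, no change] -> [S,I,S]
Op 4: C0 write [C0 write: invalidate ['C2=S'] -> C0=M] -> [M,I,I]
Op 5: C1 read [C1 read from I: others=['C0=M'] -> C1=S, others downsized to S] -> [S,S,I]
Op 6: C0 write [C0 write: invalidate ['C1=S'] -> C0=M] -> [M,I,I]
Op 7: C2 write [C2 write: invalidate ['C0=M'] -> C2=M] -> [I,I,M]

Answer: I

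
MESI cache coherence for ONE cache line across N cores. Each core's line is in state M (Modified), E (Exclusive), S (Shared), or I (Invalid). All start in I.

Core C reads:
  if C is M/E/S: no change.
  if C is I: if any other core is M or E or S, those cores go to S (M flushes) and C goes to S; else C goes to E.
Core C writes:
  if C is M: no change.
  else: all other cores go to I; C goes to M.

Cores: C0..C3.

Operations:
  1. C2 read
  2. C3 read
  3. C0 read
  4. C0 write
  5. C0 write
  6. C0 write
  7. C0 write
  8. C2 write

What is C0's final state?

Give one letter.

Answer: I

Derivation:
Op 1: C2 read [C2 read from I: no other sharers -> C2=E (exclusive)] -> [I,I,E,I]
Op 2: C3 read [C3 read from I: others=['C2=E'] -> C3=S, others downsized to S] -> [I,I,S,S]
Op 3: C0 read [C0 read from I: others=['C2=S', 'C3=S'] -> C0=S, others downsized to S] -> [S,I,S,S]
Op 4: C0 write [C0 write: invalidate ['C2=S', 'C3=S'] -> C0=M] -> [M,I,I,I]
Op 5: C0 write [C0 write: already M (modified), no change] -> [M,I,I,I]
Op 6: C0 write [C0 write: already M (modified), no change] -> [M,I,I,I]
Op 7: C0 write [C0 write: already M (modified), no change] -> [M,I,I,I]
Op 8: C2 write [C2 write: invalidate ['C0=M'] -> C2=M] -> [I,I,M,I]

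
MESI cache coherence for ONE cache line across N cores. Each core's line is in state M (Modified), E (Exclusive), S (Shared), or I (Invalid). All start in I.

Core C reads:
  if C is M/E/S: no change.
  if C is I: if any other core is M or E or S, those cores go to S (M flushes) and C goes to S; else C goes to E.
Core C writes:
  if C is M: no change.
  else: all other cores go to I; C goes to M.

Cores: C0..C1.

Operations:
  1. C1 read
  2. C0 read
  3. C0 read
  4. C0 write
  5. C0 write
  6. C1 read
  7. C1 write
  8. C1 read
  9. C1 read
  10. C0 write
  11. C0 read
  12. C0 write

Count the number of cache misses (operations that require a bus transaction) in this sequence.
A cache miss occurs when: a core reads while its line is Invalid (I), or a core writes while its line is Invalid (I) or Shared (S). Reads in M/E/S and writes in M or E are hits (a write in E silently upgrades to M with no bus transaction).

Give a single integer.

Op 1: C1 read [C1 read from I: no other sharers -> C1=E (exclusive)] -> [I,E] [MISS #1: read from I]
Op 2: C0 read [C0 read from I: others=['C1=E'] -> C0=S, others downsized to S] -> [S,S] [MISS #2: read from I]
Op 3: C0 read [C0 read: already in S, no change] -> [S,S] [hit: read from S]
Op 4: C0 write [C0 write: invalidate ['C1=S'] -> C0=M] -> [M,I] [MISS #3: write from S]
Op 5: C0 write [C0 write: already M (modified), no change] -> [M,I] [hit: write from M]
Op 6: C1 read [C1 read from I: others=['C0=M'] -> C1=S, others downsized to S] -> [S,S] [MISS #4: read from I]
Op 7: C1 write [C1 write: invalidate ['C0=S'] -> C1=M] -> [I,M] [MISS #5: write from S]
Op 8: C1 read [C1 read: already in M, no change] -> [I,M] [hit: read from M]
Op 9: C1 read [C1 read: already in M, no change] -> [I,M] [hit: read from M]
Op 10: C0 write [C0 write: invalidate ['C1=M'] -> C0=M] -> [M,I] [MISS #6: write from I]
Op 11: C0 read [C0 read: already in M, no change] -> [M,I] [hit: read from M]
Op 12: C0 write [C0 write: already M (modified), no change] -> [M,I] [hit: write from M]

Answer: 6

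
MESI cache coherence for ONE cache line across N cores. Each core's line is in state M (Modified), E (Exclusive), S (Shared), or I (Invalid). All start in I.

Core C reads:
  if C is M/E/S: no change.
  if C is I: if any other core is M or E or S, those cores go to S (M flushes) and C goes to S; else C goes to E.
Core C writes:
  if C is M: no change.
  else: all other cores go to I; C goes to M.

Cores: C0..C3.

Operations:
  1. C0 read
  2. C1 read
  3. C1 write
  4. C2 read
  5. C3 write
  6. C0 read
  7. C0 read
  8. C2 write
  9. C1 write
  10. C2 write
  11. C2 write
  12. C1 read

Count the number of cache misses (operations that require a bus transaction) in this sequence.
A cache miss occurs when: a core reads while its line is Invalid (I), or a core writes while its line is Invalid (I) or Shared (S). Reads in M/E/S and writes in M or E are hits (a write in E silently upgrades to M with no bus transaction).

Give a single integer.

Op 1: C0 read [C0 read from I: no other sharers -> C0=E (exclusive)] -> [E,I,I,I] [MISS #1: read from I]
Op 2: C1 read [C1 read from I: others=['C0=E'] -> C1=S, others downsized to S] -> [S,S,I,I] [MISS #2: read from I]
Op 3: C1 write [C1 write: invalidate ['C0=S'] -> C1=M] -> [I,M,I,I] [MISS #3: write from S]
Op 4: C2 read [C2 read from I: others=['C1=M'] -> C2=S, others downsized to S] -> [I,S,S,I] [MISS #4: read from I]
Op 5: C3 write [C3 write: invalidate ['C1=S', 'C2=S'] -> C3=M] -> [I,I,I,M] [MISS #5: write from I]
Op 6: C0 read [C0 read from I: others=['C3=M'] -> C0=S, others downsized to S] -> [S,I,I,S] [MISS #6: read from I]
Op 7: C0 read [C0 read: already in S, no change] -> [S,I,I,S] [hit: read from S]
Op 8: C2 write [C2 write: invalidate ['C0=S', 'C3=S'] -> C2=M] -> [I,I,M,I] [MISS #7: write from I]
Op 9: C1 write [C1 write: invalidate ['C2=M'] -> C1=M] -> [I,M,I,I] [MISS #8: write from I]
Op 10: C2 write [C2 write: invalidate ['C1=M'] -> C2=M] -> [I,I,M,I] [MISS #9: write from I]
Op 11: C2 write [C2 write: already M (modified), no change] -> [I,I,M,I] [hit: write from M]
Op 12: C1 read [C1 read from I: others=['C2=M'] -> C1=S, others downsized to S] -> [I,S,S,I] [MISS #10: read from I]

Answer: 10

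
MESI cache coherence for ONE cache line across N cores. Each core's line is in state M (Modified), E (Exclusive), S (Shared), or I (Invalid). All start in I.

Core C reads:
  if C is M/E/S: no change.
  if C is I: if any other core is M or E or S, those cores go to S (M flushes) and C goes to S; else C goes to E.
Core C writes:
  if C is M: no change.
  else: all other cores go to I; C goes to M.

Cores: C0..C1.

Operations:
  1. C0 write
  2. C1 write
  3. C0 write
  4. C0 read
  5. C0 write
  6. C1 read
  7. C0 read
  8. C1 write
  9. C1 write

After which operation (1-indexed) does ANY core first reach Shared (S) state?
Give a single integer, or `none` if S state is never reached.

Op 1: C0 write [C0 write: invalidate none -> C0=M] -> [M,I]
Op 2: C1 write [C1 write: invalidate ['C0=M'] -> C1=M] -> [I,M]
Op 3: C0 write [C0 write: invalidate ['C1=M'] -> C0=M] -> [M,I]
Op 4: C0 read [C0 read: already in M, no change] -> [M,I]
Op 5: C0 write [C0 write: already M (modified), no change] -> [M,I]
Op 6: C1 read [C1 read from I: others=['C0=M'] -> C1=S, others downsized to S] -> [S,S]
  -> First S state at op 6; remaining ops need not be traced.

Answer: 6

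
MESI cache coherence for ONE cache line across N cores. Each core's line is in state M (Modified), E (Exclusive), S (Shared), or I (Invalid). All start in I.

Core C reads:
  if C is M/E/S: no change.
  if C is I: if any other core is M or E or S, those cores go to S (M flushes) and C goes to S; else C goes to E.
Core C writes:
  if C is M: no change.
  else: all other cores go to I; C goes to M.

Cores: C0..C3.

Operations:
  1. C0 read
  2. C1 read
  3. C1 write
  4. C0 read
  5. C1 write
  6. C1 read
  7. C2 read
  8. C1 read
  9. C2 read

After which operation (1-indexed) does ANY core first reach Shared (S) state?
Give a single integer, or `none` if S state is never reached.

Op 1: C0 read [C0 read from I: no other sharers -> C0=E (exclusive)] -> [E,I,I,I]
Op 2: C1 read [C1 read from I: others=['C0=E'] -> C1=S, others downsized to S] -> [S,S,I,I]
  -> First S state at op 2; remaining ops need not be traced.

Answer: 2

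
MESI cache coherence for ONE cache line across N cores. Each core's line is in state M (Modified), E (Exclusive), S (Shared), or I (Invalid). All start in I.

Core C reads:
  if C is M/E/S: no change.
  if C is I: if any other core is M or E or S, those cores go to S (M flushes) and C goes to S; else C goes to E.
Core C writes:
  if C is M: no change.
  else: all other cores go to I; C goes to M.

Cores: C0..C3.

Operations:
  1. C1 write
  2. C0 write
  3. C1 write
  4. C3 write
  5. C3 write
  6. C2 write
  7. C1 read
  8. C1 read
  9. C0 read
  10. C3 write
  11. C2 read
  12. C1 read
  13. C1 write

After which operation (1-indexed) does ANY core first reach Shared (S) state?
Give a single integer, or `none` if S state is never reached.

Op 1: C1 write [C1 write: invalidate none -> C1=M] -> [I,M,I,I]
Op 2: C0 write [C0 write: invalidate ['C1=M'] -> C0=M] -> [M,I,I,I]
Op 3: C1 write [C1 write: invalidate ['C0=M'] -> C1=M] -> [I,M,I,I]
Op 4: C3 write [C3 write: invalidate ['C1=M'] -> C3=M] -> [I,I,I,M]
Op 5: C3 write [C3 write: already M (modified), no change] -> [I,I,I,M]
Op 6: C2 write [C2 write: invalidate ['C3=M'] -> C2=M] -> [I,I,M,I]
Op 7: C1 read [C1 read from I: others=['C2=M'] -> C1=S, others downsized to S] -> [I,S,S,I]
  -> First S state at op 7; remaining ops need not be traced.

Answer: 7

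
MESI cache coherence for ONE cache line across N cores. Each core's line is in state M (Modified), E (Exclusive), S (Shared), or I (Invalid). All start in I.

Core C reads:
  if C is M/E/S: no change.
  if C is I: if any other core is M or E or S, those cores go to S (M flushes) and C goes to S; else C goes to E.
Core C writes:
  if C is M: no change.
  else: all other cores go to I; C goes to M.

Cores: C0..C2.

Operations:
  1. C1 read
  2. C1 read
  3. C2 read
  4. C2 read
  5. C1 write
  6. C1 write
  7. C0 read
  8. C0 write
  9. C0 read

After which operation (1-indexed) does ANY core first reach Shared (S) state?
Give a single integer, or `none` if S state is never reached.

Answer: 3

Derivation:
Op 1: C1 read [C1 read from I: no other sharers -> C1=E (exclusive)] -> [I,E,I]
Op 2: C1 read [C1 read: already in E, no change] -> [I,E,I]
Op 3: C2 read [C2 read from I: others=['C1=E'] -> C2=S, others downsized to S] -> [I,S,S]
  -> First S state at op 3; remaining ops need not be traced.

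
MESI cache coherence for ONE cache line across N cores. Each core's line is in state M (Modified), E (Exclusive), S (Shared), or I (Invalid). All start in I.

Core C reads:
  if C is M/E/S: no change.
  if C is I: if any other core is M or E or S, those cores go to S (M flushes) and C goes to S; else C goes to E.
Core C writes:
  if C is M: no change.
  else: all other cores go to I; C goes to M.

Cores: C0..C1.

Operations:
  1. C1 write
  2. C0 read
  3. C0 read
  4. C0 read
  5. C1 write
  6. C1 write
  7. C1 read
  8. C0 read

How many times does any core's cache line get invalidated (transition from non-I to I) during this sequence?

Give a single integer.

Op 1: C1 write [C1 write: invalidate none -> C1=M] -> [I,M] (invalidations this op: 0; running total: 0)
Op 2: C0 read [C0 read from I: others=['C1=M'] -> C0=S, others downsized to S] -> [S,S] (invalidations this op: 0; running total: 0)
Op 3: C0 read [C0 read: already in S, no change] -> [S,S] (invalidations this op: 0; running total: 0)
Op 4: C0 read [C0 read: already in S, no change] -> [S,S] (invalidations this op: 0; running total: 0)
Op 5: C1 write [C1 write: invalidate ['C0=S'] -> C1=M] -> [I,M] (invalidations this op: 1; running total: 1)
Op 6: C1 write [C1 write: already M (modified), no change] -> [I,M] (invalidations this op: 0; running total: 1)
Op 7: C1 read [C1 read: already in M, no change] -> [I,M] (invalidations this op: 0; running total: 1)
Op 8: C0 read [C0 read from I: others=['C1=M'] -> C0=S, others downsized to S] -> [S,S] (invalidations this op: 0; running total: 1)

Answer: 1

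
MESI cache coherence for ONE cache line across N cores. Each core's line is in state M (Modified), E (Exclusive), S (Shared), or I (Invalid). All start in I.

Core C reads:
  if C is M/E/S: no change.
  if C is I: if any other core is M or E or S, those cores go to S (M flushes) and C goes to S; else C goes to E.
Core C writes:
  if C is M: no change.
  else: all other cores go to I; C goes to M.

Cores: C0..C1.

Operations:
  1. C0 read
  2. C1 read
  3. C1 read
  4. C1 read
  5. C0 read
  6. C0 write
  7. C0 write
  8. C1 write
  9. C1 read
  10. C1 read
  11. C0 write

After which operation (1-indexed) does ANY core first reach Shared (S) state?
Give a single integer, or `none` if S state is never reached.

Answer: 2

Derivation:
Op 1: C0 read [C0 read from I: no other sharers -> C0=E (exclusive)] -> [E,I]
Op 2: C1 read [C1 read from I: others=['C0=E'] -> C1=S, others downsized to S] -> [S,S]
  -> First S state at op 2; remaining ops need not be traced.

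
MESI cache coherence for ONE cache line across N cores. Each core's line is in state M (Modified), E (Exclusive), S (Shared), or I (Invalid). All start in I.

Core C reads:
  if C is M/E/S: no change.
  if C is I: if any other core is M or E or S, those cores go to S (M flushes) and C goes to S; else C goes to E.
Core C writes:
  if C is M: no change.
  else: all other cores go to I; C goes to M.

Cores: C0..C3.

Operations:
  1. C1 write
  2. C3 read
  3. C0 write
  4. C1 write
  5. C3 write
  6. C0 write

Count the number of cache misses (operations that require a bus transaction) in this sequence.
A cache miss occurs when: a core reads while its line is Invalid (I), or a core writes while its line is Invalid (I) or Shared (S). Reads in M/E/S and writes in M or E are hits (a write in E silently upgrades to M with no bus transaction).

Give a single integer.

Op 1: C1 write [C1 write: invalidate none -> C1=M] -> [I,M,I,I] [MISS #1: write from I]
Op 2: C3 read [C3 read from I: others=['C1=M'] -> C3=S, others downsized to S] -> [I,S,I,S] [MISS #2: read from I]
Op 3: C0 write [C0 write: invalidate ['C1=S', 'C3=S'] -> C0=M] -> [M,I,I,I] [MISS #3: write from I]
Op 4: C1 write [C1 write: invalidate ['C0=M'] -> C1=M] -> [I,M,I,I] [MISS #4: write from I]
Op 5: C3 write [C3 write: invalidate ['C1=M'] -> C3=M] -> [I,I,I,M] [MISS #5: write from I]
Op 6: C0 write [C0 write: invalidate ['C3=M'] -> C0=M] -> [M,I,I,I] [MISS #6: write from I]

Answer: 6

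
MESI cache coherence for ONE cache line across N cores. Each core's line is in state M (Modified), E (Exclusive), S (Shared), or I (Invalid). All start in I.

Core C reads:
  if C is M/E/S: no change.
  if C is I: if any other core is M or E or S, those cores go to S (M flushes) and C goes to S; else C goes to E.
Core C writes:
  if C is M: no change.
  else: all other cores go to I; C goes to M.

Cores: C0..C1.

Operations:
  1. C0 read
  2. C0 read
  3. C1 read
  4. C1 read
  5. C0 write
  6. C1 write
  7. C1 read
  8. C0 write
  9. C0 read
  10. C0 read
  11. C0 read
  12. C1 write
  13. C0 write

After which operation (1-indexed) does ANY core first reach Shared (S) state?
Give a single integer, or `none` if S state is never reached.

Answer: 3

Derivation:
Op 1: C0 read [C0 read from I: no other sharers -> C0=E (exclusive)] -> [E,I]
Op 2: C0 read [C0 read: already in E, no change] -> [E,I]
Op 3: C1 read [C1 read from I: others=['C0=E'] -> C1=S, others downsized to S] -> [S,S]
  -> First S state at op 3; remaining ops need not be traced.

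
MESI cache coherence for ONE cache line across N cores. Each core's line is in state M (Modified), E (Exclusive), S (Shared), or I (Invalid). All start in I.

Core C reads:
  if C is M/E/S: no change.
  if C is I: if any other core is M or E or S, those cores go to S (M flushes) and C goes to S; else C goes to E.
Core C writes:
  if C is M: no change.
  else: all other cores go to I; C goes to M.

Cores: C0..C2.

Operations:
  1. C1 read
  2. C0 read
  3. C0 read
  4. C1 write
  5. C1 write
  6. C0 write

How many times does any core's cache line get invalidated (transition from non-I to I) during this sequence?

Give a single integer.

Answer: 2

Derivation:
Op 1: C1 read [C1 read from I: no other sharers -> C1=E (exclusive)] -> [I,E,I] (invalidations this op: 0; running total: 0)
Op 2: C0 read [C0 read from I: others=['C1=E'] -> C0=S, others downsized to S] -> [S,S,I] (invalidations this op: 0; running total: 0)
Op 3: C0 read [C0 read: already in S, no change] -> [S,S,I] (invalidations this op: 0; running total: 0)
Op 4: C1 write [C1 write: invalidate ['C0=S'] -> C1=M] -> [I,M,I] (invalidations this op: 1; running total: 1)
Op 5: C1 write [C1 write: already M (modified), no change] -> [I,M,I] (invalidations this op: 0; running total: 1)
Op 6: C0 write [C0 write: invalidate ['C1=M'] -> C0=M] -> [M,I,I] (invalidations this op: 1; running total: 2)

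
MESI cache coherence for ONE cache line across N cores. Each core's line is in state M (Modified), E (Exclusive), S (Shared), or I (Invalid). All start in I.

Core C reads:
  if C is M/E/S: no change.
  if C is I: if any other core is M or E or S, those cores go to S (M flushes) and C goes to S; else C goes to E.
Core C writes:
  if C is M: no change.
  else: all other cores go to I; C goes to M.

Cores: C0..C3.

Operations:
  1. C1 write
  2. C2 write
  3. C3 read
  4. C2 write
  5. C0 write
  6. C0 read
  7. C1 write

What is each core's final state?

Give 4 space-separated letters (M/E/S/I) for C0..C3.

Answer: I M I I

Derivation:
Op 1: C1 write [C1 write: invalidate none -> C1=M] -> [I,M,I,I]
Op 2: C2 write [C2 write: invalidate ['C1=M'] -> C2=M] -> [I,I,M,I]
Op 3: C3 read [C3 read from I: others=['C2=M'] -> C3=S, others downsized to S] -> [I,I,S,S]
Op 4: C2 write [C2 write: invalidate ['C3=S'] -> C2=M] -> [I,I,M,I]
Op 5: C0 write [C0 write: invalidate ['C2=M'] -> C0=M] -> [M,I,I,I]
Op 6: C0 read [C0 read: already in M, no change] -> [M,I,I,I]
Op 7: C1 write [C1 write: invalidate ['C0=M'] -> C1=M] -> [I,M,I,I]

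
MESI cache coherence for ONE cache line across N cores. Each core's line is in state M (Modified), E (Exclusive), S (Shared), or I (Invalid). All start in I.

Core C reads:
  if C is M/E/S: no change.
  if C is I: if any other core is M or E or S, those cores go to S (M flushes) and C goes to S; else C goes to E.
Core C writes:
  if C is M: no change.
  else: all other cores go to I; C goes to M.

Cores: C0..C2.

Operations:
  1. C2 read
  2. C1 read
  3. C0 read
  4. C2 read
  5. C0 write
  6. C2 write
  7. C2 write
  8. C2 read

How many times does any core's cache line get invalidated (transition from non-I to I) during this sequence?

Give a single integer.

Op 1: C2 read [C2 read from I: no other sharers -> C2=E (exclusive)] -> [I,I,E] (invalidations this op: 0; running total: 0)
Op 2: C1 read [C1 read from I: others=['C2=E'] -> C1=S, others downsized to S] -> [I,S,S] (invalidations this op: 0; running total: 0)
Op 3: C0 read [C0 read from I: others=['C1=S', 'C2=S'] -> C0=S, others downsized to S] -> [S,S,S] (invalidations this op: 0; running total: 0)
Op 4: C2 read [C2 read: already in S, no change] -> [S,S,S] (invalidations this op: 0; running total: 0)
Op 5: C0 write [C0 write: invalidate ['C1=S', 'C2=S'] -> C0=M] -> [M,I,I] (invalidations this op: 2; running total: 2)
Op 6: C2 write [C2 write: invalidate ['C0=M'] -> C2=M] -> [I,I,M] (invalidations this op: 1; running total: 3)
Op 7: C2 write [C2 write: already M (modified), no change] -> [I,I,M] (invalidations this op: 0; running total: 3)
Op 8: C2 read [C2 read: already in M, no change] -> [I,I,M] (invalidations this op: 0; running total: 3)

Answer: 3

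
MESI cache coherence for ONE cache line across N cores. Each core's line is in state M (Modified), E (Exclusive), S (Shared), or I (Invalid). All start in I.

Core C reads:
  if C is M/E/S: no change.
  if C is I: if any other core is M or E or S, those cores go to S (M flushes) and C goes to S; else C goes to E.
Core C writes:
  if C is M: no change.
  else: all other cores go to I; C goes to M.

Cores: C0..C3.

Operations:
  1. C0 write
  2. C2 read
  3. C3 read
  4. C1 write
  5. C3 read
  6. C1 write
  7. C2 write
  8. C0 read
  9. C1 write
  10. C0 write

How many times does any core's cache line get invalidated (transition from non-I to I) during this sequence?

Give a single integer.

Op 1: C0 write [C0 write: invalidate none -> C0=M] -> [M,I,I,I] (invalidations this op: 0; running total: 0)
Op 2: C2 read [C2 read from I: others=['C0=M'] -> C2=S, others downsized to S] -> [S,I,S,I] (invalidations this op: 0; running total: 0)
Op 3: C3 read [C3 read from I: others=['C0=S', 'C2=S'] -> C3=S, others downsized to S] -> [S,I,S,S] (invalidations this op: 0; running total: 0)
Op 4: C1 write [C1 write: invalidate ['C0=S', 'C2=S', 'C3=S'] -> C1=M] -> [I,M,I,I] (invalidations this op: 3; running total: 3)
Op 5: C3 read [C3 read from I: others=['C1=M'] -> C3=S, others downsized to S] -> [I,S,I,S] (invalidations this op: 0; running total: 3)
Op 6: C1 write [C1 write: invalidate ['C3=S'] -> C1=M] -> [I,M,I,I] (invalidations this op: 1; running total: 4)
Op 7: C2 write [C2 write: invalidate ['C1=M'] -> C2=M] -> [I,I,M,I] (invalidations this op: 1; running total: 5)
Op 8: C0 read [C0 read from I: others=['C2=M'] -> C0=S, others downsized to S] -> [S,I,S,I] (invalidations this op: 0; running total: 5)
Op 9: C1 write [C1 write: invalidate ['C0=S', 'C2=S'] -> C1=M] -> [I,M,I,I] (invalidations this op: 2; running total: 7)
Op 10: C0 write [C0 write: invalidate ['C1=M'] -> C0=M] -> [M,I,I,I] (invalidations this op: 1; running total: 8)

Answer: 8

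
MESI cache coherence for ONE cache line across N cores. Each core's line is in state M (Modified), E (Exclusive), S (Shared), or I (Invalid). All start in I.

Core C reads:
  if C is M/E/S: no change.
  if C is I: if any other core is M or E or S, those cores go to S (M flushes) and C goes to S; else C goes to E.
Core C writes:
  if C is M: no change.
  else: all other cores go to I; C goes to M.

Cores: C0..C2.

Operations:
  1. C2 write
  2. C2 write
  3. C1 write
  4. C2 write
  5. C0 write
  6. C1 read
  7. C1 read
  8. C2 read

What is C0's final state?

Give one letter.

Answer: S

Derivation:
Op 1: C2 write [C2 write: invalidate none -> C2=M] -> [I,I,M]
Op 2: C2 write [C2 write: already M (modified), no change] -> [I,I,M]
Op 3: C1 write [C1 write: invalidate ['C2=M'] -> C1=M] -> [I,M,I]
Op 4: C2 write [C2 write: invalidate ['C1=M'] -> C2=M] -> [I,I,M]
Op 5: C0 write [C0 write: invalidate ['C2=M'] -> C0=M] -> [M,I,I]
Op 6: C1 read [C1 read from I: others=['C0=M'] -> C1=S, others downsized to S] -> [S,S,I]
Op 7: C1 read [C1 read: already in S, no change] -> [S,S,I]
Op 8: C2 read [C2 read from I: others=['C0=S', 'C1=S'] -> C2=S, others downsized to S] -> [S,S,S]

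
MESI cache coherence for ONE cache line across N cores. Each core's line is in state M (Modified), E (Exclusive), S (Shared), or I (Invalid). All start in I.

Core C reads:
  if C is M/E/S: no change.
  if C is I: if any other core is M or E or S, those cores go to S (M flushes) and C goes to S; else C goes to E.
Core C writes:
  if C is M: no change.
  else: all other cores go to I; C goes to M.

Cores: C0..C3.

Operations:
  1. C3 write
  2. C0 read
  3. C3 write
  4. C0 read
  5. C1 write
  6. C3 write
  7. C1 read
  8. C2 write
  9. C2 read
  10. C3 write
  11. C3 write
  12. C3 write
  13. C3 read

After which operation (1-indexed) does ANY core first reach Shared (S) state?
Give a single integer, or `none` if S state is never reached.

Op 1: C3 write [C3 write: invalidate none -> C3=M] -> [I,I,I,M]
Op 2: C0 read [C0 read from I: others=['C3=M'] -> C0=S, others downsized to S] -> [S,I,I,S]
  -> First S state at op 2; remaining ops need not be traced.

Answer: 2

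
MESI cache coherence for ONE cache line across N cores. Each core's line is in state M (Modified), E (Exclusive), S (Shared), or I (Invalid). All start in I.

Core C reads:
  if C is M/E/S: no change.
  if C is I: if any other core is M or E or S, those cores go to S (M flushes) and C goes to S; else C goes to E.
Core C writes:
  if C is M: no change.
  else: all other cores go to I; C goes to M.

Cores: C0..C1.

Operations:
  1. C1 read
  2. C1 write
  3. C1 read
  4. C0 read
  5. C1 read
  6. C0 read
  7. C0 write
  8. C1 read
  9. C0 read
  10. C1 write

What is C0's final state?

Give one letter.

Answer: I

Derivation:
Op 1: C1 read [C1 read from I: no other sharers -> C1=E (exclusive)] -> [I,E]
Op 2: C1 write [C1 write: invalidate none -> C1=M] -> [I,M]
Op 3: C1 read [C1 read: already in M, no change] -> [I,M]
Op 4: C0 read [C0 read from I: others=['C1=M'] -> C0=S, others downsized to S] -> [S,S]
Op 5: C1 read [C1 read: already in S, no change] -> [S,S]
Op 6: C0 read [C0 read: already in S, no change] -> [S,S]
Op 7: C0 write [C0 write: invalidate ['C1=S'] -> C0=M] -> [M,I]
Op 8: C1 read [C1 read from I: others=['C0=M'] -> C1=S, others downsized to S] -> [S,S]
Op 9: C0 read [C0 read: already in S, no change] -> [S,S]
Op 10: C1 write [C1 write: invalidate ['C0=S'] -> C1=M] -> [I,M]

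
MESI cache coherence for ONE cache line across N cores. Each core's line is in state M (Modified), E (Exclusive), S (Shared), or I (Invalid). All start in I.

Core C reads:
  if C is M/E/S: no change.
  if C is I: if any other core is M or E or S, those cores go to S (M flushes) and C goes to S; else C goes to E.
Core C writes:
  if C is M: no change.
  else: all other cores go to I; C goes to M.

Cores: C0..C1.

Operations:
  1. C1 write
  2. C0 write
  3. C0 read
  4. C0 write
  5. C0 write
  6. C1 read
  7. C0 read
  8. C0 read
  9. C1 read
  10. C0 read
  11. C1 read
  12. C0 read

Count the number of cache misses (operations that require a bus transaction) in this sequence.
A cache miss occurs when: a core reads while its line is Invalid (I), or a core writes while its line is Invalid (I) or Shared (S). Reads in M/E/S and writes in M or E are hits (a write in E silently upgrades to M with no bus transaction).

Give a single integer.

Answer: 3

Derivation:
Op 1: C1 write [C1 write: invalidate none -> C1=M] -> [I,M] [MISS #1: write from I]
Op 2: C0 write [C0 write: invalidate ['C1=M'] -> C0=M] -> [M,I] [MISS #2: write from I]
Op 3: C0 read [C0 read: already in M, no change] -> [M,I] [hit: read from M]
Op 4: C0 write [C0 write: already M (modified), no change] -> [M,I] [hit: write from M]
Op 5: C0 write [C0 write: already M (modified), no change] -> [M,I] [hit: write from M]
Op 6: C1 read [C1 read from I: others=['C0=M'] -> C1=S, others downsized to S] -> [S,S] [MISS #3: read from I]
Op 7: C0 read [C0 read: already in S, no change] -> [S,S] [hit: read from S]
Op 8: C0 read [C0 read: already in S, no change] -> [S,S] [hit: read from S]
Op 9: C1 read [C1 read: already in S, no change] -> [S,S] [hit: read from S]
Op 10: C0 read [C0 read: already in S, no change] -> [S,S] [hit: read from S]
Op 11: C1 read [C1 read: already in S, no change] -> [S,S] [hit: read from S]
Op 12: C0 read [C0 read: already in S, no change] -> [S,S] [hit: read from S]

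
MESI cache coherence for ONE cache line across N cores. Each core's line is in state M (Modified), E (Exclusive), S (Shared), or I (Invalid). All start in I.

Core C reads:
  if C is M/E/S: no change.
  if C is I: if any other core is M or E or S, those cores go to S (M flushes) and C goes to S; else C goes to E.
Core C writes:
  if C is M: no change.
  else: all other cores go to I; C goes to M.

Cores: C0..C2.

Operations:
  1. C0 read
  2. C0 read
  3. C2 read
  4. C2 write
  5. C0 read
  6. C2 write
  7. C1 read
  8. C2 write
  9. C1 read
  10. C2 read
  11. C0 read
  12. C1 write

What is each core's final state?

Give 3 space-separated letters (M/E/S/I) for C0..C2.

Answer: I M I

Derivation:
Op 1: C0 read [C0 read from I: no other sharers -> C0=E (exclusive)] -> [E,I,I]
Op 2: C0 read [C0 read: already in E, no change] -> [E,I,I]
Op 3: C2 read [C2 read from I: others=['C0=E'] -> C2=S, others downsized to S] -> [S,I,S]
Op 4: C2 write [C2 write: invalidate ['C0=S'] -> C2=M] -> [I,I,M]
Op 5: C0 read [C0 read from I: others=['C2=M'] -> C0=S, others downsized to S] -> [S,I,S]
Op 6: C2 write [C2 write: invalidate ['C0=S'] -> C2=M] -> [I,I,M]
Op 7: C1 read [C1 read from I: others=['C2=M'] -> C1=S, others downsized to S] -> [I,S,S]
Op 8: C2 write [C2 write: invalidate ['C1=S'] -> C2=M] -> [I,I,M]
Op 9: C1 read [C1 read from I: others=['C2=M'] -> C1=S, others downsized to S] -> [I,S,S]
Op 10: C2 read [C2 read: already in S, no change] -> [I,S,S]
Op 11: C0 read [C0 read from I: others=['C1=S', 'C2=S'] -> C0=S, others downsized to S] -> [S,S,S]
Op 12: C1 write [C1 write: invalidate ['C0=S', 'C2=S'] -> C1=M] -> [I,M,I]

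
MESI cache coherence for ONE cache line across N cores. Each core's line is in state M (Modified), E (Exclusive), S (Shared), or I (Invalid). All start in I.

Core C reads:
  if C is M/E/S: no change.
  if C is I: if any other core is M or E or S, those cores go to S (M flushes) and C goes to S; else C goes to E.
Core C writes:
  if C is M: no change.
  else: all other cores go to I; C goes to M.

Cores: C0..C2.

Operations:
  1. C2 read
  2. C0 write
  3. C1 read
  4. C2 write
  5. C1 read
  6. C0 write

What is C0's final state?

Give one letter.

Answer: M

Derivation:
Op 1: C2 read [C2 read from I: no other sharers -> C2=E (exclusive)] -> [I,I,E]
Op 2: C0 write [C0 write: invalidate ['C2=E'] -> C0=M] -> [M,I,I]
Op 3: C1 read [C1 read from I: others=['C0=M'] -> C1=S, others downsized to S] -> [S,S,I]
Op 4: C2 write [C2 write: invalidate ['C0=S', 'C1=S'] -> C2=M] -> [I,I,M]
Op 5: C1 read [C1 read from I: others=['C2=M'] -> C1=S, others downsized to S] -> [I,S,S]
Op 6: C0 write [C0 write: invalidate ['C1=S', 'C2=S'] -> C0=M] -> [M,I,I]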